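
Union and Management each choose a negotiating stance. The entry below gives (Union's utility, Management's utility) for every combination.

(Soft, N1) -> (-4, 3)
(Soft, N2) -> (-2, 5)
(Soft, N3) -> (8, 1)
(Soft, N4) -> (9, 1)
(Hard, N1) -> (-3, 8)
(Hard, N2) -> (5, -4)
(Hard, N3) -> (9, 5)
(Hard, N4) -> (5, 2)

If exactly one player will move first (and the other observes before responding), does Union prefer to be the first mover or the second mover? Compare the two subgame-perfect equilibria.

If Union leads: Management's best replies are Soft→N2, Hard→N1; Union's induced payoffs -2, -3; outcome (Soft, N2), payoffs (-2, 5).
If Management leads: Union's best replies are N1→Hard, N2→Hard, N3→Hard, N4→Soft; Management's induced payoffs 8, -4, 5, 1; outcome (Hard, N1), payoffs (-3, 8).
Union gets -2 moving first and -3 moving second, so Union prefers to move first.

first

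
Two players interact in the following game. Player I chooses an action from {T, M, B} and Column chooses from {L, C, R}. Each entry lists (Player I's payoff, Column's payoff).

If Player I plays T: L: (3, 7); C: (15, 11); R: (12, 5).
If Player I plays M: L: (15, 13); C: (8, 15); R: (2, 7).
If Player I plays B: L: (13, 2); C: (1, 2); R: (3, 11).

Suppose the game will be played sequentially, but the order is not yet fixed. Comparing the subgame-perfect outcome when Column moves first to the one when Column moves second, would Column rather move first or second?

If Player I leads: Column's best replies are T→C, M→C, B→R; Player I's induced payoffs 15, 8, 3; outcome (T, C), payoffs (15, 11).
If Column leads: Player I's best replies are L→M, C→T, R→T; Column's induced payoffs 13, 11, 5; outcome (M, L), payoffs (15, 13).
Column gets 13 moving first and 11 moving second, so Column prefers to move first.

first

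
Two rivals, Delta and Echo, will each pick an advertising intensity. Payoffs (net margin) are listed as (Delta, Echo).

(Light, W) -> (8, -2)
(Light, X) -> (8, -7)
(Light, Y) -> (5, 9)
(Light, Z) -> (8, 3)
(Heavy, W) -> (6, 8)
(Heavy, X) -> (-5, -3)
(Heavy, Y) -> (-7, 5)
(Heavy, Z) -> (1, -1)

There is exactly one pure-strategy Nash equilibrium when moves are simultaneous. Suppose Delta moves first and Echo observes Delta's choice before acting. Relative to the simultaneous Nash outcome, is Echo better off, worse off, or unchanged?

worse off

Echo best-responds to each possible Delta move:
- Light → Echo plays Y (best of -2, -7, 9, 3); Delta gets 5.
- Heavy → Echo plays W (best of 8, -3, 5, -1); Delta gets 6.
Delta's induced payoffs are 5, 6, so Delta commits to Heavy. Subgame-perfect outcome: (Heavy, W) with payoffs (6, 8).
For the simultaneous game, intersect best replies.
Delta's best replies: W→Light; X→Light; Y→Light; Z→Light.
Echo's best replies: Light→Y; Heavy→W.
Only (Light, Y) has each player best-responding; Nash payoffs (5, 9).
Echo earns 8 sequentially versus 9 at the Nash outcome: worse off.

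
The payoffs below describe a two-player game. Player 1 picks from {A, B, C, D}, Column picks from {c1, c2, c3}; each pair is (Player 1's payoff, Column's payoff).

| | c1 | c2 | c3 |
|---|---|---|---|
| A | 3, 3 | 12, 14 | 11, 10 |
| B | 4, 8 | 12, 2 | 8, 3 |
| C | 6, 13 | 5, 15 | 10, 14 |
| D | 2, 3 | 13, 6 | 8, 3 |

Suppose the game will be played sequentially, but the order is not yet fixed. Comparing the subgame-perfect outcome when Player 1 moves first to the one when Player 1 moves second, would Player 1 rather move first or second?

first

If Player 1 leads: Column's best replies are A→c2, B→c1, C→c2, D→c2; Player 1's induced payoffs 12, 4, 5, 13; outcome (D, c2), payoffs (13, 6).
If Column leads: Player 1's best replies are c1→C, c2→D, c3→A; Column's induced payoffs 13, 6, 10; outcome (C, c1), payoffs (6, 13).
Player 1 gets 13 moving first and 6 moving second, so Player 1 prefers to move first.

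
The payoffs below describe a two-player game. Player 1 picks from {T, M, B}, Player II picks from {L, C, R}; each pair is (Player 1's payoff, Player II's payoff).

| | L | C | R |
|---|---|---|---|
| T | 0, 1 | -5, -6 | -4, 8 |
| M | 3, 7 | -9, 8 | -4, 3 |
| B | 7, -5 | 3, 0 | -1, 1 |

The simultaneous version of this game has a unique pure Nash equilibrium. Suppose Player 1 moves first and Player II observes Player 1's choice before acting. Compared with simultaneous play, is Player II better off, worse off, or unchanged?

Solve by backward induction (Player 1 leads).
- T: BR = R, leader payoff -4.
- M: BR = C, leader payoff -9.
- B: BR = R, leader payoff -1.
Player 1's induced payoffs are -4, -9, -1, so Player 1 commits to B. Subgame-perfect outcome: (B, R) with payoffs (-1, 1).
For the simultaneous game, intersect best replies.
Player 1's best replies: L→B; C→B; R→B.
Player II's best replies: T→R; M→C; B→R.
Only (B, R) has each player best-responding; Nash payoffs (-1, 1).
Player II earns 1 sequentially versus 1 at the Nash outcome: unchanged.

unchanged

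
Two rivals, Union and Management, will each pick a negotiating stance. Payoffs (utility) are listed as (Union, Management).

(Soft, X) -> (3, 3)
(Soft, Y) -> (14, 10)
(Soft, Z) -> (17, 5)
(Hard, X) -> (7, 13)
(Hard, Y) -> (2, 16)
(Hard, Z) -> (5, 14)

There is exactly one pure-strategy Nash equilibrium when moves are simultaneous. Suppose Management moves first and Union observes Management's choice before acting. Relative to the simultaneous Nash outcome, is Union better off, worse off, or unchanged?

Work backward from Union's decision.
- X: Union compares 3, 7 and picks Hard; Management would get 13.
- Y: Union compares 14, 2 and picks Soft; Management would get 10.
- Z: Union compares 17, 5 and picks Soft; Management would get 5.
Among 13, 10, 5, the best is 13 at X. Subgame-perfect outcome: (Hard, X) with payoffs (7, 13).
For the simultaneous game, intersect best replies.
Union's best replies: X→Hard; Y→Soft; Z→Soft.
Management's best replies: Soft→Y; Hard→Y.
The unique mutual best reply is (Soft, Y), giving (14, 10).
Union earns 7 sequentially versus 14 at the Nash outcome: worse off.

worse off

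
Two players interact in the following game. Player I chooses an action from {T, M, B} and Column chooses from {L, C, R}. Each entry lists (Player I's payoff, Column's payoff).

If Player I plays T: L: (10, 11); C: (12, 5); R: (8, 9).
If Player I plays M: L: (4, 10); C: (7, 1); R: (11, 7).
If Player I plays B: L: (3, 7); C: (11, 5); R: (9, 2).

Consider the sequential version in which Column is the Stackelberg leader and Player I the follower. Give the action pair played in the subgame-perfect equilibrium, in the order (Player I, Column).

(T, L)

Work backward from Player I's decision.
- L: Player I compares 10, 4, 3 and picks T; Column would get 11.
- C: Player I compares 12, 7, 11 and picks T; Column would get 5.
- R: Player I compares 8, 11, 9 and picks M; Column would get 7.
Among 11, 5, 7, the best is 11 at L. Subgame-perfect outcome: (T, L) with payoffs (10, 11).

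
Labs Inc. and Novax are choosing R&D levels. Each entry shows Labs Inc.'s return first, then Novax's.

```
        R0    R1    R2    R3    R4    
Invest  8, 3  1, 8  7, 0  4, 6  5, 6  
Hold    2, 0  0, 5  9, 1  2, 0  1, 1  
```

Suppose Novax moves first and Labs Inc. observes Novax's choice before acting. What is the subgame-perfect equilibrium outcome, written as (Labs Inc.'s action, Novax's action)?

Work backward from Labs Inc.'s decision.
- R0 → Labs Inc. plays Invest (best of 8, 2); Novax gets 3.
- R1 → Labs Inc. plays Invest (best of 1, 0); Novax gets 8.
- R2 → Labs Inc. plays Hold (best of 7, 9); Novax gets 1.
- R3 → Labs Inc. plays Invest (best of 4, 2); Novax gets 6.
- R4 → Labs Inc. plays Invest (best of 5, 1); Novax gets 6.
Maximizing over 3, 8, 1, 6, 6, Novax chooses R1. Subgame-perfect outcome: (Invest, R1) with payoffs (1, 8).

(Invest, R1)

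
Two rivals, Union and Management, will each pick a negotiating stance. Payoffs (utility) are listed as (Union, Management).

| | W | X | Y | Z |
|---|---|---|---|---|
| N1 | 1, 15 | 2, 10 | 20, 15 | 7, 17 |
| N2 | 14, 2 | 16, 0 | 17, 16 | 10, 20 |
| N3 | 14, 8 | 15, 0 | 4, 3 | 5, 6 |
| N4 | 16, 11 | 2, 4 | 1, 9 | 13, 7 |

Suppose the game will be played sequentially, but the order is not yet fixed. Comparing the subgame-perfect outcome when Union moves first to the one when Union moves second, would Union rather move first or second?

second

If Union leads: Management's best replies are N1→Z, N2→Z, N3→W, N4→W; Union's induced payoffs 7, 10, 14, 16; outcome (N4, W), payoffs (16, 11).
If Management leads: Union's best replies are W→N4, X→N2, Y→N1, Z→N4; Management's induced payoffs 11, 0, 15, 7; outcome (N1, Y), payoffs (20, 15).
Union gets 16 moving first and 20 moving second, so Union prefers to move second.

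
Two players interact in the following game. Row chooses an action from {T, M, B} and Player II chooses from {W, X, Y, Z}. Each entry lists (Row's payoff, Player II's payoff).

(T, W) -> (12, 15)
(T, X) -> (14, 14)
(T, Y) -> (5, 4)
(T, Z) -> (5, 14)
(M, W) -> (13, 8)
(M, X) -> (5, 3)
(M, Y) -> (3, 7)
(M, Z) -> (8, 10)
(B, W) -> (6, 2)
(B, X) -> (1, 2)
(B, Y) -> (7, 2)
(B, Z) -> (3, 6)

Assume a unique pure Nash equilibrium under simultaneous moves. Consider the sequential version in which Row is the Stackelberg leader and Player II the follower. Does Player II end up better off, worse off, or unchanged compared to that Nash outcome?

better off

Backward induction with Row moving first.
- T → Player II plays W (best of 15, 14, 4, 14); Row gets 12.
- M → Player II plays Z (best of 8, 3, 7, 10); Row gets 8.
- B → Player II plays Z (best of 2, 2, 2, 6); Row gets 3.
Among 12, 8, 3, the best is 12 at T. Subgame-perfect outcome: (T, W) with payoffs (12, 15).
For the simultaneous game, intersect best replies.
Row's best replies: W→M; X→T; Y→B; Z→M.
Player II's best replies: T→W; M→Z; B→Z.
Only (M, Z) has each player best-responding; Nash payoffs (8, 10).
Player II earns 15 sequentially versus 10 at the Nash outcome: better off.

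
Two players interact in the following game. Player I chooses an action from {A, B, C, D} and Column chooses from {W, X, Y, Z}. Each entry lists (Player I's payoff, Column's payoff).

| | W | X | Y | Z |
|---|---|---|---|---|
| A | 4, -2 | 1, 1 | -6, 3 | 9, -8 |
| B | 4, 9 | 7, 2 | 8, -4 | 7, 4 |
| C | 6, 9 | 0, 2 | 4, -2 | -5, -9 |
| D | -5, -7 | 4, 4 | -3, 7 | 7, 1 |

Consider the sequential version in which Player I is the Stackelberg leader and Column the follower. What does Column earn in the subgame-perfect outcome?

Work backward from Column's decision.
- A: Column compares -2, 1, 3, -8 and picks Y; Player I would get -6.
- B: Column compares 9, 2, -4, 4 and picks W; Player I would get 4.
- C: Column compares 9, 2, -2, -9 and picks W; Player I would get 6.
- D: Column compares -7, 4, 7, 1 and picks Y; Player I would get -3.
Among -6, 4, 6, -3, the best is 6 at C. Subgame-perfect outcome: (C, W) with payoffs (6, 9).

9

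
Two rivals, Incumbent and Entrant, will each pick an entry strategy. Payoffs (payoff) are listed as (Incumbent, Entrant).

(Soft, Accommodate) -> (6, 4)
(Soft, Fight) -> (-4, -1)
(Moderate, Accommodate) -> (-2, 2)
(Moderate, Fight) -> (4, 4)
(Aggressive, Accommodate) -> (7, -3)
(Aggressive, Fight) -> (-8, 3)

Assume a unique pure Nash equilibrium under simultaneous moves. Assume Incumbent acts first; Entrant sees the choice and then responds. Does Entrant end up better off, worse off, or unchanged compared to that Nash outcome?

Work backward from Entrant's decision.
- Soft: Entrant compares 4, -1 and picks Accommodate; Incumbent would get 6.
- Moderate: Entrant compares 2, 4 and picks Fight; Incumbent would get 4.
- Aggressive: Entrant compares -3, 3 and picks Fight; Incumbent would get -8.
Incumbent's induced payoffs are 6, 4, -8, so Incumbent commits to Soft. Subgame-perfect outcome: (Soft, Accommodate) with payoffs (6, 4).
Now find the simultaneous Nash equilibrium.
Incumbent's best replies: Accommodate→Aggressive; Fight→Moderate.
Entrant's best replies: Soft→Accommodate; Moderate→Fight; Aggressive→Fight.
The unique mutual best reply is (Moderate, Fight), giving (4, 4).
Entrant earns 4 sequentially versus 4 at the Nash outcome: unchanged.

unchanged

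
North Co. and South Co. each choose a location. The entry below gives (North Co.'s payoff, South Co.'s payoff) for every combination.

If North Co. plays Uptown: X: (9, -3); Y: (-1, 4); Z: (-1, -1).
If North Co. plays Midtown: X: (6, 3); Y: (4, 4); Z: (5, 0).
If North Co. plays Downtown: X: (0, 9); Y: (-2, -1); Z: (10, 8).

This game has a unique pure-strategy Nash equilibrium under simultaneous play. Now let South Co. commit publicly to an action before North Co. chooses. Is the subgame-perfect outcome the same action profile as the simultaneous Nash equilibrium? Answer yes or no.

Backward induction with South Co. moving first.
- X: North Co. compares 9, 6, 0 and picks Uptown; South Co. would get -3.
- Y: North Co. compares -1, 4, -2 and picks Midtown; South Co. would get 4.
- Z: North Co. compares -1, 5, 10 and picks Downtown; South Co. would get 8.
Maximizing over -3, 4, 8, South Co. chooses Z. Subgame-perfect outcome: (Downtown, Z) with payoffs (10, 8).
Under simultaneous play:
North Co.'s best replies: X→Uptown; Y→Midtown; Z→Downtown.
South Co.'s best replies: Uptown→Y; Midtown→Y; Downtown→X.
The unique mutual best reply is (Midtown, Y), giving (4, 4).
Sequential outcome (Downtown, Z) differs from the Nash profile (Midtown, Y).

no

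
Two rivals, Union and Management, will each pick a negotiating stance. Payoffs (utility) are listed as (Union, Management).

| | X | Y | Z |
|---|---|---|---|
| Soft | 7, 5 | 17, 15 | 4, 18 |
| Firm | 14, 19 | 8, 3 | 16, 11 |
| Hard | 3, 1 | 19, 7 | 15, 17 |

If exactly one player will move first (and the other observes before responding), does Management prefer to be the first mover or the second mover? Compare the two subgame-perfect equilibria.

If Union leads: Management's best replies are Soft→Z, Firm→X, Hard→Z; Union's induced payoffs 4, 14, 15; outcome (Hard, Z), payoffs (15, 17).
If Management leads: Union's best replies are X→Firm, Y→Hard, Z→Firm; Management's induced payoffs 19, 7, 11; outcome (Firm, X), payoffs (14, 19).
Management gets 19 moving first and 17 moving second, so Management prefers to move first.

first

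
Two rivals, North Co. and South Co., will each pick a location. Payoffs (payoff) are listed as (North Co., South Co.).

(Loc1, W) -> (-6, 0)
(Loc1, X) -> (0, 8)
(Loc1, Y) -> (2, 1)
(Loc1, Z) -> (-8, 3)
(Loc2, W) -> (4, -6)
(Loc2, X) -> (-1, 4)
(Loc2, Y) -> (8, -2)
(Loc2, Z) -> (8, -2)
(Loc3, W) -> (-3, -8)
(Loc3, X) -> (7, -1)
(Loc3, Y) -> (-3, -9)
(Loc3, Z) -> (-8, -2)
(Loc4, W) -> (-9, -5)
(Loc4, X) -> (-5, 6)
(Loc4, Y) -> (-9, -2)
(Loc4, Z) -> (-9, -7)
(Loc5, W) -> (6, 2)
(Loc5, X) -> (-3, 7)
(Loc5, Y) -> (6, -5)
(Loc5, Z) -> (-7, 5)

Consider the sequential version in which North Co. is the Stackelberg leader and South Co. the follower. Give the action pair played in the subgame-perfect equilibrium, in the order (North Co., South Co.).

South Co. best-responds to each possible North Co. move:
- Loc1: BR = X, leader payoff 0.
- Loc2: BR = X, leader payoff -1.
- Loc3: BR = X, leader payoff 7.
- Loc4: BR = X, leader payoff -5.
- Loc5: BR = X, leader payoff -3.
Maximizing over 0, -1, 7, -5, -3, North Co. chooses Loc3. Subgame-perfect outcome: (Loc3, X) with payoffs (7, -1).

(Loc3, X)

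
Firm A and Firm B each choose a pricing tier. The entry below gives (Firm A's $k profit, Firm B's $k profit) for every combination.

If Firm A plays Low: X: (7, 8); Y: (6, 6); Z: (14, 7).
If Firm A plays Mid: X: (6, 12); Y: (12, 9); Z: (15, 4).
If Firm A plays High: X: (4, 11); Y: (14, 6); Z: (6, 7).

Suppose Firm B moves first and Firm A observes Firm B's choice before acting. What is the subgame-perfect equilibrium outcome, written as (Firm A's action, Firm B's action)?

(Low, X)

Backward induction with Firm B moving first.
- X: Firm A compares 7, 6, 4 and picks Low; Firm B would get 8.
- Y: Firm A compares 6, 12, 14 and picks High; Firm B would get 6.
- Z: Firm A compares 14, 15, 6 and picks Mid; Firm B would get 4.
Maximizing over 8, 6, 4, Firm B chooses X. Subgame-perfect outcome: (Low, X) with payoffs (7, 8).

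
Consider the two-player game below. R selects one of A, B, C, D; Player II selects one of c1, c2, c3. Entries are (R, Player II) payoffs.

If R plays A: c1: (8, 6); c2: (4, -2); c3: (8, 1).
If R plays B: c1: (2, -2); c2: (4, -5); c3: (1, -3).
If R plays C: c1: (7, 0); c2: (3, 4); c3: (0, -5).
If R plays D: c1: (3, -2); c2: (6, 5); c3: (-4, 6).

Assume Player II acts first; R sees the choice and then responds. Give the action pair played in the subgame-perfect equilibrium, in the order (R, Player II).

(A, c1)

Work backward from R's decision.
- c1: R compares 8, 2, 7, 3 and picks A; Player II would get 6.
- c2: R compares 4, 4, 3, 6 and picks D; Player II would get 5.
- c3: R compares 8, 1, 0, -4 and picks A; Player II would get 1.
Player II's induced payoffs are 6, 5, 1, so Player II commits to c1. Subgame-perfect outcome: (A, c1) with payoffs (8, 6).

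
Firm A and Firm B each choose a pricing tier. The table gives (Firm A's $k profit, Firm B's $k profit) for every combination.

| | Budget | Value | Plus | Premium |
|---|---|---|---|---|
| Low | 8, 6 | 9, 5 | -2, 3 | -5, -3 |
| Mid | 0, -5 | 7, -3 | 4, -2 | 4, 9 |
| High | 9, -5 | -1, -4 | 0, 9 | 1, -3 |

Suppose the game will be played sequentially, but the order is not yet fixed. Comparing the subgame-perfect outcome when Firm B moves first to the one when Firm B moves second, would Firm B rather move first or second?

If Firm A leads: Firm B's best replies are Low→Budget, Mid→Premium, High→Plus; Firm A's induced payoffs 8, 4, 0; outcome (Low, Budget), payoffs (8, 6).
If Firm B leads: Firm A's best replies are Budget→High, Value→Low, Plus→Mid, Premium→Mid; Firm B's induced payoffs -5, 5, -2, 9; outcome (Mid, Premium), payoffs (4, 9).
Firm B gets 9 moving first and 6 moving second, so Firm B prefers to move first.

first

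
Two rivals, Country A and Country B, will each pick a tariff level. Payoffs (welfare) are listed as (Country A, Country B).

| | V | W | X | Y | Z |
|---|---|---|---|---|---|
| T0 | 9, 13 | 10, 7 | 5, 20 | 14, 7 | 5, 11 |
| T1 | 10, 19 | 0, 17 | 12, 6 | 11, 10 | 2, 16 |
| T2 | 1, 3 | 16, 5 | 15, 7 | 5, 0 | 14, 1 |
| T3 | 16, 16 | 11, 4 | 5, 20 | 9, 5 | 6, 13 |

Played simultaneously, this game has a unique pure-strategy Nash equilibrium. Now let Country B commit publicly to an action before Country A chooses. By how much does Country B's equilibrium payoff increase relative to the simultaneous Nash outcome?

Work backward from Country A's decision.
- V: Country A compares 9, 10, 1, 16 and picks T3; Country B would get 16.
- W: Country A compares 10, 0, 16, 11 and picks T2; Country B would get 5.
- X: Country A compares 5, 12, 15, 5 and picks T2; Country B would get 7.
- Y: Country A compares 14, 11, 5, 9 and picks T0; Country B would get 7.
- Z: Country A compares 5, 2, 14, 6 and picks T2; Country B would get 1.
Country B's induced payoffs are 16, 5, 7, 7, 1, so Country B commits to V. Subgame-perfect outcome: (T3, V) with payoffs (16, 16).
Now find the simultaneous Nash equilibrium.
Country A's best replies: V→T3; W→T2; X→T2; Y→T0; Z→T2.
Country B's best replies: T0→X; T1→V; T2→X; T3→X.
Only (T2, X) has each player best-responding; Nash payoffs (15, 7).
Country B's commitment gain: 16 − 7 = 9.

9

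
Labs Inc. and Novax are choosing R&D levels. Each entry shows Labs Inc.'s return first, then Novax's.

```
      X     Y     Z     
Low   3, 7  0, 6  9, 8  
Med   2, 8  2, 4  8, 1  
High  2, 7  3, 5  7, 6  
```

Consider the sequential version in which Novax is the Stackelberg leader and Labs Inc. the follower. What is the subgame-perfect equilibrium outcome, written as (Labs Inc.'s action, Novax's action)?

(Low, Z)

Work backward from Labs Inc.'s decision.
- X: Labs Inc. compares 3, 2, 2 and picks Low; Novax would get 7.
- Y: Labs Inc. compares 0, 2, 3 and picks High; Novax would get 5.
- Z: Labs Inc. compares 9, 8, 7 and picks Low; Novax would get 8.
Among 7, 5, 8, the best is 8 at Z. Subgame-perfect outcome: (Low, Z) with payoffs (9, 8).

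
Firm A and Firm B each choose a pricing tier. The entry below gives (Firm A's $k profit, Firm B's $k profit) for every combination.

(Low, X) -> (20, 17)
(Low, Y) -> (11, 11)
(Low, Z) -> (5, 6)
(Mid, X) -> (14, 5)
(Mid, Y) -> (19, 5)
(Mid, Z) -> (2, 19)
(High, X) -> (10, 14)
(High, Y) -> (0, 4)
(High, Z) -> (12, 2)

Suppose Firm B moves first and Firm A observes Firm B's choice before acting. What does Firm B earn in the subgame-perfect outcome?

Firm A best-responds to each possible Firm B move:
- X: Firm A compares 20, 14, 10 and picks Low; Firm B would get 17.
- Y: Firm A compares 11, 19, 0 and picks Mid; Firm B would get 5.
- Z: Firm A compares 5, 2, 12 and picks High; Firm B would get 2.
Firm B's induced payoffs are 17, 5, 2, so Firm B commits to X. Subgame-perfect outcome: (Low, X) with payoffs (20, 17).

17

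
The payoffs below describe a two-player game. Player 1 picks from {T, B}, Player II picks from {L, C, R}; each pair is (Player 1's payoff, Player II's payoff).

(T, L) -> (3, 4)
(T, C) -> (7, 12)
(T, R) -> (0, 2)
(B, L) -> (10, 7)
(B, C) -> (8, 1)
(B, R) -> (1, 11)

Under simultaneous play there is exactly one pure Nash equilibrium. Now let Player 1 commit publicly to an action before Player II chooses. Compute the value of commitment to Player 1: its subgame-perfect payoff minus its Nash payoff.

6

Player II best-responds to each possible Player 1 move:
- T → Player II plays C (best of 4, 12, 2); Player 1 gets 7.
- B → Player II plays R (best of 7, 1, 11); Player 1 gets 1.
Maximizing over 7, 1, Player 1 chooses T. Subgame-perfect outcome: (T, C) with payoffs (7, 12).
For the simultaneous game, intersect best replies.
Player 1's best replies: L→B; C→B; R→B.
Player II's best replies: T→C; B→R.
Only (B, R) has each player best-responding; Nash payoffs (1, 11).
Player 1's commitment gain: 7 − 1 = 6.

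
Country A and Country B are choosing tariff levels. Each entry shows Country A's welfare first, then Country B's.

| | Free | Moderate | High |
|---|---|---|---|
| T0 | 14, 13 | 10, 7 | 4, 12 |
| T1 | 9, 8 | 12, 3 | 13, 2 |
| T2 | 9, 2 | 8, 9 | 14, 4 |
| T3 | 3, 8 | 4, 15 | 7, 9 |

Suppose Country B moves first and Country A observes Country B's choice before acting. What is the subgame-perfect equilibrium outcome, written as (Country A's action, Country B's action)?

(T0, Free)

Country A best-responds to each possible Country B move:
- Free → Country A plays T0 (best of 14, 9, 9, 3); Country B gets 13.
- Moderate → Country A plays T1 (best of 10, 12, 8, 4); Country B gets 3.
- High → Country A plays T2 (best of 4, 13, 14, 7); Country B gets 4.
Among 13, 3, 4, the best is 13 at Free. Subgame-perfect outcome: (T0, Free) with payoffs (14, 13).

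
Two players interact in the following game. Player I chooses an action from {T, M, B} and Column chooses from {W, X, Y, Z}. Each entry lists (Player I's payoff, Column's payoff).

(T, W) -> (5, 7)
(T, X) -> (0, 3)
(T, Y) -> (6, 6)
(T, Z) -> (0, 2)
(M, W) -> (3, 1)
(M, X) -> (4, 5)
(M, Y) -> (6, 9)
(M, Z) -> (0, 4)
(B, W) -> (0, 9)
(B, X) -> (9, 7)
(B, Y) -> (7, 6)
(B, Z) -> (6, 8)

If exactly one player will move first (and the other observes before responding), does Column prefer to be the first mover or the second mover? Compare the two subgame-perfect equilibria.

If Player I leads: Column's best replies are T→W, M→Y, B→W; Player I's induced payoffs 5, 6, 0; outcome (M, Y), payoffs (6, 9).
If Column leads: Player I's best replies are W→T, X→B, Y→B, Z→B; Column's induced payoffs 7, 7, 6, 8; outcome (B, Z), payoffs (6, 8).
Column gets 8 moving first and 9 moving second, so Column prefers to move second.

second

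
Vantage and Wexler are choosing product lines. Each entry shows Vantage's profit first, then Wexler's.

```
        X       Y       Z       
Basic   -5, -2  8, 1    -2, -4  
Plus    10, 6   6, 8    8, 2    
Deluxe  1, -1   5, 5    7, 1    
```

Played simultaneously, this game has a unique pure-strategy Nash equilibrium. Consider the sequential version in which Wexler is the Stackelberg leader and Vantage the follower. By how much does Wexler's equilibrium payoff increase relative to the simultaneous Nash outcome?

5

Solve by backward induction (Wexler leads).
- X → Vantage plays Plus (best of -5, 10, 1); Wexler gets 6.
- Y → Vantage plays Basic (best of 8, 6, 5); Wexler gets 1.
- Z → Vantage plays Plus (best of -2, 8, 7); Wexler gets 2.
Among 6, 1, 2, the best is 6 at X. Subgame-perfect outcome: (Plus, X) with payoffs (10, 6).
Now find the simultaneous Nash equilibrium.
Vantage's best replies: X→Plus; Y→Basic; Z→Plus.
Wexler's best replies: Basic→Y; Plus→Y; Deluxe→Y.
Only (Basic, Y) has each player best-responding; Nash payoffs (8, 1).
Wexler's commitment gain: 6 − 1 = 5.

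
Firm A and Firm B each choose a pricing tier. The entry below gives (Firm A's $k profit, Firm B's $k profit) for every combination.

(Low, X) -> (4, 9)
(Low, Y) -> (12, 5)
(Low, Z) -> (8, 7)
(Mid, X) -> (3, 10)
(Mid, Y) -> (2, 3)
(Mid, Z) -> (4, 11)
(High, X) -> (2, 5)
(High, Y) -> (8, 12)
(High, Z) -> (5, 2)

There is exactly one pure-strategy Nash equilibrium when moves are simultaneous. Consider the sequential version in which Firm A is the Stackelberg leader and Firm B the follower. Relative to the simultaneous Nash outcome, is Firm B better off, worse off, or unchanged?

Backward induction with Firm A moving first.
- Low: BR = X, leader payoff 4.
- Mid: BR = Z, leader payoff 4.
- High: BR = Y, leader payoff 8.
Firm A's induced payoffs are 4, 4, 8, so Firm A commits to High. Subgame-perfect outcome: (High, Y) with payoffs (8, 12).
Now find the simultaneous Nash equilibrium.
Firm A's best replies: X→Low; Y→Low; Z→Low.
Firm B's best replies: Low→X; Mid→Z; High→Y.
Only (Low, X) has each player best-responding; Nash payoffs (4, 9).
Firm B earns 12 sequentially versus 9 at the Nash outcome: better off.

better off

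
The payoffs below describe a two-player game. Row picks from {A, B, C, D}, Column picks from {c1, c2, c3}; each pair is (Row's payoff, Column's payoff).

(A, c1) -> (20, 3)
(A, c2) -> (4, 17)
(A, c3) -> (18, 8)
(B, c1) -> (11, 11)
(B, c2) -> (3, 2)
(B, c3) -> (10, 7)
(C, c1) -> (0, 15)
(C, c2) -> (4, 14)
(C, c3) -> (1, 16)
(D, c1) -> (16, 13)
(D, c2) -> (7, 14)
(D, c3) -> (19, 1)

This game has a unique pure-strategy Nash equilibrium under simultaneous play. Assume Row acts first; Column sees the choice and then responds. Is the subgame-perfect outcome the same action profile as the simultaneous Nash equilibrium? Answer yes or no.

Backward induction with Row moving first.
- A → Column plays c2 (best of 3, 17, 8); Row gets 4.
- B → Column plays c1 (best of 11, 2, 7); Row gets 11.
- C → Column plays c3 (best of 15, 14, 16); Row gets 1.
- D → Column plays c2 (best of 13, 14, 1); Row gets 7.
Row's induced payoffs are 4, 11, 1, 7, so Row commits to B. Subgame-perfect outcome: (B, c1) with payoffs (11, 11).
Now find the simultaneous Nash equilibrium.
Row's best replies: c1→A; c2→D; c3→D.
Column's best replies: A→c2; B→c1; C→c3; D→c2.
The unique mutual best reply is (D, c2), giving (7, 14).
Sequential outcome (B, c1) differs from the Nash profile (D, c2).

no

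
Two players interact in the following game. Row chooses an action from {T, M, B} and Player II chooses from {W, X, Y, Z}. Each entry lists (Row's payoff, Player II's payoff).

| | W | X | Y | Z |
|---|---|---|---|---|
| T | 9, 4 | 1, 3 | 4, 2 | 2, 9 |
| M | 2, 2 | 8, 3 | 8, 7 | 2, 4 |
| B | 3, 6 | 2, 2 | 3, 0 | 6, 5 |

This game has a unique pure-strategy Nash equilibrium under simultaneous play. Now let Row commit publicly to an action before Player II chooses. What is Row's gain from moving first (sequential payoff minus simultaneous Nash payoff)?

0

Work backward from Player II's decision.
- T: BR = Z, leader payoff 2.
- M: BR = Y, leader payoff 8.
- B: BR = W, leader payoff 3.
Maximizing over 2, 8, 3, Row chooses M. Subgame-perfect outcome: (M, Y) with payoffs (8, 7).
Now find the simultaneous Nash equilibrium.
Row's best replies: W→T; X→M; Y→M; Z→B.
Player II's best replies: T→Z; M→Y; B→W.
Only (M, Y) has each player best-responding; Nash payoffs (8, 7).
Row's commitment gain: 8 − 8 = 0.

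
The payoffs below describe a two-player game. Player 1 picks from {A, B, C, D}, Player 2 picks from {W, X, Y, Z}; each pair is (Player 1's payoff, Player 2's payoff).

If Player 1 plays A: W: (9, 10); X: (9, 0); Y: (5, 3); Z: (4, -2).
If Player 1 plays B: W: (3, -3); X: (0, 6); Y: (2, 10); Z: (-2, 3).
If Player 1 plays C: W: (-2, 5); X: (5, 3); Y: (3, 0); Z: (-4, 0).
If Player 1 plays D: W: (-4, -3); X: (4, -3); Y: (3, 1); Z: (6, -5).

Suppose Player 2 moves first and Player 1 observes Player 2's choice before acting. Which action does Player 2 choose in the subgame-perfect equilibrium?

W

Solve by backward induction (Player 2 leads).
- W: Player 1 compares 9, 3, -2, -4 and picks A; Player 2 would get 10.
- X: Player 1 compares 9, 0, 5, 4 and picks A; Player 2 would get 0.
- Y: Player 1 compares 5, 2, 3, 3 and picks A; Player 2 would get 3.
- Z: Player 1 compares 4, -2, -4, 6 and picks D; Player 2 would get -5.
Maximizing over 10, 0, 3, -5, Player 2 chooses W. Subgame-perfect outcome: (A, W) with payoffs (9, 10).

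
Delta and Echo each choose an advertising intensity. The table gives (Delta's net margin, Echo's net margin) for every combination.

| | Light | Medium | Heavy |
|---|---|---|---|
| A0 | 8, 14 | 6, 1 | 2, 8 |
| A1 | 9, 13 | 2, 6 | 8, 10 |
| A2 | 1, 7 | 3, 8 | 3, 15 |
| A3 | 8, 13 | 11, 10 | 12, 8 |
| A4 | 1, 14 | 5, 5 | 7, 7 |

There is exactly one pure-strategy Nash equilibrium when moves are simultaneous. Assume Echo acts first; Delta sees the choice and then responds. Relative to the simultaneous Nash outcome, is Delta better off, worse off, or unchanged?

unchanged

Work backward from Delta's decision.
- Light: Delta compares 8, 9, 1, 8, 1 and picks A1; Echo would get 13.
- Medium: Delta compares 6, 2, 3, 11, 5 and picks A3; Echo would get 10.
- Heavy: Delta compares 2, 8, 3, 12, 7 and picks A3; Echo would get 8.
Maximizing over 13, 10, 8, Echo chooses Light. Subgame-perfect outcome: (A1, Light) with payoffs (9, 13).
Under simultaneous play:
Delta's best replies: Light→A1; Medium→A3; Heavy→A3.
Echo's best replies: A0→Light; A1→Light; A2→Heavy; A3→Light; A4→Light.
Only (A1, Light) has each player best-responding; Nash payoffs (9, 13).
Delta earns 9 sequentially versus 9 at the Nash outcome: unchanged.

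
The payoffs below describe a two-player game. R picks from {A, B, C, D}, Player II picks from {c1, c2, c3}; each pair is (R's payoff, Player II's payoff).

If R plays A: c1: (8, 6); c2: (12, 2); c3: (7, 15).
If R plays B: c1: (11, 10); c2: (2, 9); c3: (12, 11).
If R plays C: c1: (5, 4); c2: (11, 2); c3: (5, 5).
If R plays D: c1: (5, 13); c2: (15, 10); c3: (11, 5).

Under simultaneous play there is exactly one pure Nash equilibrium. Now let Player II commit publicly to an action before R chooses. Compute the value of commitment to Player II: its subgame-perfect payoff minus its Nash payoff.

0

Solve by backward induction (Player II leads).
- c1: R compares 8, 11, 5, 5 and picks B; Player II would get 10.
- c2: R compares 12, 2, 11, 15 and picks D; Player II would get 10.
- c3: R compares 7, 12, 5, 11 and picks B; Player II would get 11.
Among 10, 10, 11, the best is 11 at c3. Subgame-perfect outcome: (B, c3) with payoffs (12, 11).
Under simultaneous play:
R's best replies: c1→B; c2→D; c3→B.
Player II's best replies: A→c3; B→c3; C→c3; D→c1.
Only (B, c3) has each player best-responding; Nash payoffs (12, 11).
Player II's commitment gain: 11 − 11 = 0.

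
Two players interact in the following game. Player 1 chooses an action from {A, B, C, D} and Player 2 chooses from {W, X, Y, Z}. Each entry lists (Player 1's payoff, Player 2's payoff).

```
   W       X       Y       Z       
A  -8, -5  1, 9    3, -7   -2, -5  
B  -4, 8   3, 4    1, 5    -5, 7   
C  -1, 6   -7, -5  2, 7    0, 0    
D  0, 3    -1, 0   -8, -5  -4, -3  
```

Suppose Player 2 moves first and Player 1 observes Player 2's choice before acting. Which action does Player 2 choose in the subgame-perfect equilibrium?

X

Solve by backward induction (Player 2 leads).
- W → Player 1 plays D (best of -8, -4, -1, 0); Player 2 gets 3.
- X → Player 1 plays B (best of 1, 3, -7, -1); Player 2 gets 4.
- Y → Player 1 plays A (best of 3, 1, 2, -8); Player 2 gets -7.
- Z → Player 1 plays C (best of -2, -5, 0, -4); Player 2 gets 0.
Player 2's induced payoffs are 3, 4, -7, 0, so Player 2 commits to X. Subgame-perfect outcome: (B, X) with payoffs (3, 4).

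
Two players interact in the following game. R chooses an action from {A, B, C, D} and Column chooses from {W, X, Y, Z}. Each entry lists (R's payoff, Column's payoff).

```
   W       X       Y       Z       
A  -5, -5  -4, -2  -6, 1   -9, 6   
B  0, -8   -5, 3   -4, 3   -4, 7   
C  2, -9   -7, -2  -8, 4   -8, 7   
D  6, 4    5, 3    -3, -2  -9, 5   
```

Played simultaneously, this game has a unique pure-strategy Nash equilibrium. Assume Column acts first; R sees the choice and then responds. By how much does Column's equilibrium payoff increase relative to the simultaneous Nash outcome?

0

Solve by backward induction (Column leads).
- W: BR = D, leader payoff 4.
- X: BR = D, leader payoff 3.
- Y: BR = D, leader payoff -2.
- Z: BR = B, leader payoff 7.
Among 4, 3, -2, 7, the best is 7 at Z. Subgame-perfect outcome: (B, Z) with payoffs (-4, 7).
Now find the simultaneous Nash equilibrium.
R's best replies: W→D; X→D; Y→D; Z→B.
Column's best replies: A→Z; B→Z; C→Z; D→Z.
Only (B, Z) has each player best-responding; Nash payoffs (-4, 7).
Column's commitment gain: 7 − 7 = 0.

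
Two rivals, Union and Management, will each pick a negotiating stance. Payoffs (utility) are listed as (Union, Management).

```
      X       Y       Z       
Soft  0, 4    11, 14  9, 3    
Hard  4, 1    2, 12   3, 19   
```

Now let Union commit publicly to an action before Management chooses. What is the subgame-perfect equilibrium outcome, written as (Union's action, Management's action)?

Solve by backward induction (Union leads).
- Soft → Management plays Y (best of 4, 14, 3); Union gets 11.
- Hard → Management plays Z (best of 1, 12, 19); Union gets 3.
Union's induced payoffs are 11, 3, so Union commits to Soft. Subgame-perfect outcome: (Soft, Y) with payoffs (11, 14).

(Soft, Y)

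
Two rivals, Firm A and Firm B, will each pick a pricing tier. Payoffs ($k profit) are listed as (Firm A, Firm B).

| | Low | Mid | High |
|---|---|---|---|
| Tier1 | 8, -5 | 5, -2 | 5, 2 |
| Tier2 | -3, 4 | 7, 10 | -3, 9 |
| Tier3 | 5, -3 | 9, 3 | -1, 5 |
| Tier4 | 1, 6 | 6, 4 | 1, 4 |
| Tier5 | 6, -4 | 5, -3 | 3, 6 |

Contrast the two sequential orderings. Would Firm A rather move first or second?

second

If Firm A leads: Firm B's best replies are Tier1→High, Tier2→Mid, Tier3→High, Tier4→Low, Tier5→High; Firm A's induced payoffs 5, 7, -1, 1, 3; outcome (Tier2, Mid), payoffs (7, 10).
If Firm B leads: Firm A's best replies are Low→Tier1, Mid→Tier3, High→Tier1; Firm B's induced payoffs -5, 3, 2; outcome (Tier3, Mid), payoffs (9, 3).
Firm A gets 7 moving first and 9 moving second, so Firm A prefers to move second.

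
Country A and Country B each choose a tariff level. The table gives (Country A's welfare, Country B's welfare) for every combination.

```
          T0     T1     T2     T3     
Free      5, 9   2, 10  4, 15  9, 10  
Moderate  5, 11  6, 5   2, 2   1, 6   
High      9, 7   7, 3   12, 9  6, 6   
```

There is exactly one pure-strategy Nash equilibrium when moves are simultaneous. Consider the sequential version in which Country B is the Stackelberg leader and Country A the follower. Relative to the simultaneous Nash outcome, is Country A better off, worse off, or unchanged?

Country A best-responds to each possible Country B move:
- T0: BR = High, leader payoff 7.
- T1: BR = High, leader payoff 3.
- T2: BR = High, leader payoff 9.
- T3: BR = Free, leader payoff 10.
Maximizing over 7, 3, 9, 10, Country B chooses T3. Subgame-perfect outcome: (Free, T3) with payoffs (9, 10).
For the simultaneous game, intersect best replies.
Country A's best replies: T0→High; T1→High; T2→High; T3→Free.
Country B's best replies: Free→T2; Moderate→T0; High→T2.
The unique mutual best reply is (High, T2), giving (12, 9).
Country A earns 9 sequentially versus 12 at the Nash outcome: worse off.

worse off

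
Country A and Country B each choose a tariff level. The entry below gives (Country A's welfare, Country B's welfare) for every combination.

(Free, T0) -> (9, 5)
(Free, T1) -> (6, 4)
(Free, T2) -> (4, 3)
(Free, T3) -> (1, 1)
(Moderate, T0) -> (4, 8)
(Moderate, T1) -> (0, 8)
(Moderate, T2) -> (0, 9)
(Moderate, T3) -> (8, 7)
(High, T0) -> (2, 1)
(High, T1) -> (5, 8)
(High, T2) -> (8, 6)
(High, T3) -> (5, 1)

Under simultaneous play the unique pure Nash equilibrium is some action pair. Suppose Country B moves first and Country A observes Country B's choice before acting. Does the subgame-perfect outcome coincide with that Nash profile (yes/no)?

no

Solve by backward induction (Country B leads).
- T0 → Country A plays Free (best of 9, 4, 2); Country B gets 5.
- T1 → Country A plays Free (best of 6, 0, 5); Country B gets 4.
- T2 → Country A plays High (best of 4, 0, 8); Country B gets 6.
- T3 → Country A plays Moderate (best of 1, 8, 5); Country B gets 7.
Country B's induced payoffs are 5, 4, 6, 7, so Country B commits to T3. Subgame-perfect outcome: (Moderate, T3) with payoffs (8, 7).
For the simultaneous game, intersect best replies.
Country A's best replies: T0→Free; T1→Free; T2→High; T3→Moderate.
Country B's best replies: Free→T0; Moderate→T2; High→T1.
Only (Free, T0) has each player best-responding; Nash payoffs (9, 5).
Sequential outcome (Moderate, T3) differs from the Nash profile (Free, T0).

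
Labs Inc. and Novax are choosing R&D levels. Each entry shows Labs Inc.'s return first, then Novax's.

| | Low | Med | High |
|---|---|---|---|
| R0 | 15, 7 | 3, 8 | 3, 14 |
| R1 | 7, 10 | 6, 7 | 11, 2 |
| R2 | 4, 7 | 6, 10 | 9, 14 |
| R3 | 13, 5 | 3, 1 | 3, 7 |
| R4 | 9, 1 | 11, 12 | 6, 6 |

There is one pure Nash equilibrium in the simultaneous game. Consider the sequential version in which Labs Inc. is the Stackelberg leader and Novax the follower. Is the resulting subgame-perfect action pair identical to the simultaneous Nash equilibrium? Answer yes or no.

yes

Backward induction with Labs Inc. moving first.
- R0: BR = High, leader payoff 3.
- R1: BR = Low, leader payoff 7.
- R2: BR = High, leader payoff 9.
- R3: BR = High, leader payoff 3.
- R4: BR = Med, leader payoff 11.
Among 3, 7, 9, 3, 11, the best is 11 at R4. Subgame-perfect outcome: (R4, Med) with payoffs (11, 12).
For the simultaneous game, intersect best replies.
Labs Inc.'s best replies: Low→R0; Med→R4; High→R1.
Novax's best replies: R0→High; R1→Low; R2→High; R3→High; R4→Med.
Only (R4, Med) has each player best-responding; Nash payoffs (11, 12).
Sequential outcome (R4, Med) coincides with the Nash profile (R4, Med).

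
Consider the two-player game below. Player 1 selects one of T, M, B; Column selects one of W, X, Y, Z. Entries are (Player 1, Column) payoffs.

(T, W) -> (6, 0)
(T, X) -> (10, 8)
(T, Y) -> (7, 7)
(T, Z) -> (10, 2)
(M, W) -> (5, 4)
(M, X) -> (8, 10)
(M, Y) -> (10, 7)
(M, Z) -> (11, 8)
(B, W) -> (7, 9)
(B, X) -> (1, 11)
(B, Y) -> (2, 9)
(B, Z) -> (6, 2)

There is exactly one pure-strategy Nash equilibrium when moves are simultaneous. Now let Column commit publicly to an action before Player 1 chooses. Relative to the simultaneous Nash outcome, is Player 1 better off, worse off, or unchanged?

Backward induction with Column moving first.
- W → Player 1 plays B (best of 6, 5, 7); Column gets 9.
- X → Player 1 plays T (best of 10, 8, 1); Column gets 8.
- Y → Player 1 plays M (best of 7, 10, 2); Column gets 7.
- Z → Player 1 plays M (best of 10, 11, 6); Column gets 8.
Column's induced payoffs are 9, 8, 7, 8, so Column commits to W. Subgame-perfect outcome: (B, W) with payoffs (7, 9).
Under simultaneous play:
Player 1's best replies: W→B; X→T; Y→M; Z→M.
Column's best replies: T→X; M→X; B→X.
Only (T, X) has each player best-responding; Nash payoffs (10, 8).
Player 1 earns 7 sequentially versus 10 at the Nash outcome: worse off.

worse off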